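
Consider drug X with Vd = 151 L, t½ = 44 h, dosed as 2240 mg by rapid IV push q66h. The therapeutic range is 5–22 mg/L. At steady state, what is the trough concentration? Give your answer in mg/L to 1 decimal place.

k = ln2/t½ = ln2/44 ≈ 0.015753 h⁻¹; fraction remaining f = e^(−kτ) = e^(−0.015753×66) ≈ 0.3536.
Accumulation ratio R = 1/(1 − f) ≈ 1/0.6464 ≈ 1.5470.
Each bolus raises the concentration by D/Vd = 2240/151 ≈ 14.834 mg/L.
Steady-state peak Cmax,ss = C₀·R ≈ 14.834 × 1.5470 ≈ 22.948 mg/L.
Steady-state trough Cmin,ss = Cmax,ss·f ≈ 22.948 × 0.3536 ≈ 8.114 mg/L.
Trough 8.1 mg/L vs MEC 5 mg/L: adequate.

8.1 mg/L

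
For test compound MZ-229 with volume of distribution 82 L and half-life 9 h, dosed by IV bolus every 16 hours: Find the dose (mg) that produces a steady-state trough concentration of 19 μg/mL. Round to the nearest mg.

τ/t½ = 16/9 ≈ 1.7778, so f = (1/2)^(16/9) ≈ 0.291632.
Cmin,ss = (D/Vd)·f/(1−f), so D = Cmin,ss·Vd·(1−f)/f.
D = 19 × 82 × (1−f)/f ≈ 19 × 82 × 2.42898 ≈ 3784.35 mg.

3784 mg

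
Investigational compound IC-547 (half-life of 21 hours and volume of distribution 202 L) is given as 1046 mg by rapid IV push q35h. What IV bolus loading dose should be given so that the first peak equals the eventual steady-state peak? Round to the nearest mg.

f = (1/2)^(35/21) ≈ 0.314980; accumulation ratio R = 1/(1−f) ≈ 1.45981.
Loading dose to hit Cmax,ss on first dose: D_load = D_maint·R ≈ 1046 × 1.45981 ≈ 1526.96 mg.

1527 mg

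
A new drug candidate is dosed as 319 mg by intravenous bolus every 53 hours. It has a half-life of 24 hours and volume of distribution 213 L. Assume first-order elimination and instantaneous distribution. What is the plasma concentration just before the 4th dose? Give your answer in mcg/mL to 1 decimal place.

0.4 mcg/mL

f = (1/2)^(τ/t½) = (1/2)^(53/24) ≈ 0.2164.
C₀ = D/Vd = 319/213 ≈ 1.498 mcg/mL.
Before the 4th dose, 3 doses have been given. Superposition: Cmin = C₀·(f + f² + … + f^3).
≈ 1.498 × (0.2164 + 0.0468 + 0.0101) ≈ 1.498 × 0.2733 ≈ 0.409 mcg/mL.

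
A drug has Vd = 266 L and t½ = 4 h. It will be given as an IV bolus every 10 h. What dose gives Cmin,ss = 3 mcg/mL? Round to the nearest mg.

3716 mg

τ/t½ = 10/4 ≈ 2.5, so f = (1/2)^(10/4) ≈ 0.176777.
Cmin,ss = (D/Vd)·f/(1−f), so D = Cmin,ss·Vd·(1−f)/f.
D = 3 × 266 × (1−f)/f ≈ 3 × 266 × 4.65684 ≈ 3716.16 mg.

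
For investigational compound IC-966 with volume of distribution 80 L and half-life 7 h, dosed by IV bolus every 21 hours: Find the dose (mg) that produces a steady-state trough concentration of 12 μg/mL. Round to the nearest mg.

τ/t½ = 21/7 ≈ 3, so f = (1/2)^(21/7) ≈ 0.125000.
Cmin,ss = (D/Vd)·f/(1−f), so D = Cmin,ss·Vd·(1−f)/f.
D = 12 × 80 × (1−f)/f ≈ 12 × 80 × 7.00000 ≈ 6720.00 mg.

6720 mg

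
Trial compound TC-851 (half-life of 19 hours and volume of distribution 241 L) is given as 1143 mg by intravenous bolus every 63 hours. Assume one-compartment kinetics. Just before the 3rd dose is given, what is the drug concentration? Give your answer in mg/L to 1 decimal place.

f = (1/2)^(τ/t½) = (1/2)^(63/19) ≈ 0.1004.
C₀ = D/Vd = 1143/241 ≈ 4.743 mg/L.
Before the 3rd dose, 2 doses have been given. Superposition: Cmin = C₀·(f + f²).
≈ 4.743 × (0.1004 + 0.0101) ≈ 4.743 × 0.1105 ≈ 0.524 mg/L.

0.5 mg/L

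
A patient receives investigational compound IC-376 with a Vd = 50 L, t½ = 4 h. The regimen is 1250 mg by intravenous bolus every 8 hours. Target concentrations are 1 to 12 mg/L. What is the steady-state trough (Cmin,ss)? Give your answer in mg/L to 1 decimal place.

8.3 mg/L

τ = 8 h = 2 half-lives, so f = (1/2)^2 = 0.25.
Accumulation ratio R = 1/(1 − f) = 1/0.75 = 4/3.
Single-dose peak C₀ = D/Vd = 1250/50 = 25 mg/L.
Steady-state peak Cmax,ss = C₀·R = 25 × 4/3 ≈ 33.333 mg/L.
Steady-state trough Cmin,ss = Cmax,ss·f ≈ 33.333 × 0.25 ≈ 8.333 mg/L.
Trough 8.3 mg/L vs MEC 1 mg/L: adequate.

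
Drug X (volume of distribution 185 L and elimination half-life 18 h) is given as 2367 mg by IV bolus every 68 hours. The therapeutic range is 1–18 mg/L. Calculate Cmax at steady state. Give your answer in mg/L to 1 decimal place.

Over one 68-h interval, 68/18 ≈ 3.7778 half-lives elapse, leaving f ≈ 0.0729 of each dose.
Accumulation ratio R = 1/(1 − f) ≈ 1/0.9271 ≈ 1.0786.
Single-dose peak C₀ = D/Vd = 2367/185 ≈ 12.795 mg/L.
Steady-state peak Cmax,ss = C₀·R ≈ 12.795 × 1.0786 ≈ 13.801 mg/L.
Peak 13.8 mg/L vs MTC 18 mg/L: below toxic threshold.

13.8 mg/L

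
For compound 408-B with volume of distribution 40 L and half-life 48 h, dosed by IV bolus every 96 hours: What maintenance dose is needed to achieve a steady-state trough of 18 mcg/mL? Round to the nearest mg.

2160 mg

τ/t½ = 96/48 ≈ 2, so f = (1/2)^(96/48) ≈ 0.250000.
Cmin,ss = (D/Vd)·f/(1−f), so D = Cmin,ss·Vd·(1−f)/f.
D = 18 × 40 × (1−f)/f ≈ 18 × 40 × 3.00000 ≈ 2160.00 mg.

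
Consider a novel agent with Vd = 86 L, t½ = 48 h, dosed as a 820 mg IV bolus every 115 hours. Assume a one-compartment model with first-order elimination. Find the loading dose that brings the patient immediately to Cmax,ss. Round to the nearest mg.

1012 mg

f = (1/2)^(115/48) ≈ 0.190013; accumulation ratio R = 1/(1−f) ≈ 1.23459.
Loading dose to hit Cmax,ss on first dose: D_load = D_maint·R ≈ 820 × 1.23459 ≈ 1012.36 mg.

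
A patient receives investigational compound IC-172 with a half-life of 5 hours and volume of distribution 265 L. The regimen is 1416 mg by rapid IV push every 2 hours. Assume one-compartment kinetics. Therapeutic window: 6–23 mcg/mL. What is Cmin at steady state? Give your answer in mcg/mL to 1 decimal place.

τ/t½ = 2/5 ≈ 0.4, so fraction remaining f = (1/2)^(2/5) ≈ 0.7579.
Accumulation ratio R = 1/(1 − f) ≈ 1/0.2421 ≈ 4.1305.
Each bolus raises the concentration by D/Vd = 1416/265 ≈ 5.343 mcg/mL.
Steady-state peak Cmax,ss = C₀·R ≈ 5.343 × 4.1305 ≈ 22.069 mcg/mL.
Steady-state trough Cmin,ss = Cmax,ss·f ≈ 22.069 × 0.7579 ≈ 16.726 mcg/mL.
Trough 16.7 mcg/mL vs MEC 6 mcg/mL: adequate.

16.7 mcg/mL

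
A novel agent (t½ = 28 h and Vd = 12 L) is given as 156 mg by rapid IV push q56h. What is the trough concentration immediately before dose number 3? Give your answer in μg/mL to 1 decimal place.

f = (1/2)^(τ/t½) = (1/2)^(56/28) ≈ 0.2500.
C₀ = D/Vd = 156/12 ≈ 13.000 μg/mL.
Before the 3rd dose, 2 doses have been given. Superposition: Cmin = C₀·(f + f²).
≈ 13.000 × (0.2500 + 0.0625) ≈ 13.000 × 0.3125 ≈ 4.062 μg/mL.

4.1 μg/mL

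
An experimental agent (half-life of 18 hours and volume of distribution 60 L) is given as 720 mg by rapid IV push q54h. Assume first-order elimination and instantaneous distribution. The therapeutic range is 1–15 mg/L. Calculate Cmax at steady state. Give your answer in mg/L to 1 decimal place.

τ = 54 h = 3 half-lives, so f = (1/2)^3 = 0.125.
Accumulation ratio R = 1/(1 − f) = 1/0.875 = 8/7.
Single-dose peak C₀ = D/Vd = 720/60 = 12 mg/L.
Steady-state peak Cmax,ss = C₀·R = 12 × 8/7 ≈ 13.714 mg/L.
Peak 13.7 mg/L vs MTC 15 mg/L: below toxic threshold.

13.7 mg/L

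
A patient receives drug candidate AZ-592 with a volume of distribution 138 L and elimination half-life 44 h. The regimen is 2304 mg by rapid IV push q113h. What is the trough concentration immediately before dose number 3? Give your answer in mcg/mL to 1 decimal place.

3.3 mcg/mL

f = (1/2)^(τ/t½) = (1/2)^(113/44) ≈ 0.1686.
C₀ = D/Vd = 2304/138 ≈ 16.696 mcg/mL.
Before the 3rd dose, 2 doses have been given. Superposition: Cmin = C₀·(f + f²).
≈ 16.696 × (0.1686 + 0.0284) ≈ 16.696 × 0.1970 ≈ 3.289 mcg/mL.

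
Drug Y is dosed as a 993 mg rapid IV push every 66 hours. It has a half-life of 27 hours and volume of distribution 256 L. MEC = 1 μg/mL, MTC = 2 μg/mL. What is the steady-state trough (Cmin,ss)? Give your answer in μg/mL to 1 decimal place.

0.9 μg/mL

Over one 66-h interval, 66/27 ≈ 2.4444 half-lives elapse, leaving f ≈ 0.1837 of each dose.
Each bolus raises the concentration by D/Vd = 993/256 ≈ 3.879 μg/mL.
Steady-state trough Cmin,ss = C₀·f/(1−f) ≈ 3.879 × 0.1837/0.8163 ≈ 0.873 μg/mL.
Trough 0.9 μg/mL vs MEC 1 μg/mL: subtherapeutic.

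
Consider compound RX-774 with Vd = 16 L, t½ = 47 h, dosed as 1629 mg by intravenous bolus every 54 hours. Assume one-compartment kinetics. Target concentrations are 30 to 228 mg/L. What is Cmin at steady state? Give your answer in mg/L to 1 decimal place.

Over one 54-h interval, 54/47 ≈ 1.1489 half-lives elapse, leaving f ≈ 0.4510 of each dose.
At steady state, accumulation factor R = 1/(1 − e^(−kτ)) ≈ 1.8215.
Single-dose peak C₀ = D/Vd = 1629/16 ≈ 101.812 mg/L.
Steady-state peak Cmax,ss = C₀·R ≈ 101.812 × 1.8215 ≈ 185.451 mg/L.
Steady-state trough Cmin,ss = Cmax,ss·f ≈ 185.451 × 0.4510 ≈ 83.638 mg/L.
Trough 83.6 mg/L vs MEC 30 mg/L: adequate.

83.6 mg/L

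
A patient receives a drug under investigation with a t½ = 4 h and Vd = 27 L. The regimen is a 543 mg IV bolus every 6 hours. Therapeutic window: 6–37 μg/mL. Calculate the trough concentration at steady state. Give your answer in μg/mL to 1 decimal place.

11.0 μg/mL

Over one 6-h interval, 6/4 ≈ 1.5 half-lives elapse, leaving f ≈ 0.3536 of each dose.
Each bolus raises the concentration by D/Vd = 543/27 ≈ 20.111 μg/mL.
Steady-state trough Cmin,ss = C₀·f/(1−f) ≈ 20.111 × 0.3536/0.6464 ≈ 11.001 μg/mL.
Trough 11.0 μg/mL vs MEC 6 μg/mL: adequate.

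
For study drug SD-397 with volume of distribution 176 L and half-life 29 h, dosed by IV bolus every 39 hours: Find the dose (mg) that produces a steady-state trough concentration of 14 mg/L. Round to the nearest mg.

τ/t½ = 39/29 ≈ 1.3448, so f = (1/2)^(39/29) ≈ 0.393701.
Cmin,ss = (D/Vd)·f/(1−f), so D = Cmin,ss·Vd·(1−f)/f.
D = 14 × 176 × (1−f)/f ≈ 14 × 176 × 1.54000 ≈ 3794.56 mg.

3795 mg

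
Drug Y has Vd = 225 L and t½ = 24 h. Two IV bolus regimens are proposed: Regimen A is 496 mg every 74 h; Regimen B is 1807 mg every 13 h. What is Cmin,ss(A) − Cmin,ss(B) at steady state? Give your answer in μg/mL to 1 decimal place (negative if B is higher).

-17.3 μg/mL

Regimen A: f = (1/2)^(74/24) ≈ 0.1180; Cmin,ss = (496/225)·f/(1−f) ≈ 0.295 μg/mL.
Regimen B: f = (1/2)^(13/24) ≈ 0.6870; Cmin,ss = (1807/225)·f/(1−f) ≈ 17.627 μg/mL.
Difference ≈ 0.295 − 17.627 ≈ -17.332 μg/mL.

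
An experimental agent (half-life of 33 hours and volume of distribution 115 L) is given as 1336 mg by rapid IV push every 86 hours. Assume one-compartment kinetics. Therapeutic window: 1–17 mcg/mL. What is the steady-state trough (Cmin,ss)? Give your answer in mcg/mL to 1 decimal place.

2.3 mcg/mL

Over one 86-h interval, 86/33 ≈ 2.6061 half-lives elapse, leaving f ≈ 0.1642 of each dose.
At steady state, accumulation factor R = 1/(1 − e^(−kτ)) ≈ 1.1965.
Single-dose peak C₀ = D/Vd = 1336/115 ≈ 11.617 mcg/mL.
Cmax,ss = C₀/(1 − f) ≈ 11.617/0.8358 ≈ 13.899 mcg/mL.
Steady-state trough Cmin,ss = Cmax,ss·f ≈ 13.899 × 0.1642 ≈ 2.282 mcg/mL.
Trough 2.3 mcg/mL vs MEC 1 mcg/mL: adequate.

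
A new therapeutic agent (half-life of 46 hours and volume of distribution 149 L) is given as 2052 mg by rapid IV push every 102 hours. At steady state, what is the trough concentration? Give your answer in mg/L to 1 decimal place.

3.8 mg/L

τ/t½ = 102/46 ≈ 2.2174, so fraction remaining f = (1/2)^(102/46) ≈ 0.2150.
Single-dose peak C₀ = D/Vd = 2052/149 ≈ 13.772 mg/L.
Steady-state trough Cmin,ss = C₀·f/(1−f) ≈ 13.772 × 0.2150/0.7850 ≈ 3.772 mg/L.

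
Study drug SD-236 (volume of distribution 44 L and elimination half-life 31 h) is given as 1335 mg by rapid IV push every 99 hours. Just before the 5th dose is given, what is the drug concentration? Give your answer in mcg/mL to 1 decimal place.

f = (1/2)^(τ/t½) = (1/2)^(99/31) ≈ 0.1093.
C₀ = D/Vd = 1335/44 ≈ 30.341 mcg/mL.
Before the 5th dose, 4 doses have been given. Superposition: Cmin = C₀·(f + f² + … + f^4).
≈ 30.341 × (0.1093 + 0.0119 + 0.0013 + 0.0001) ≈ 30.341 × 0.1226 ≈ 3.720 mcg/mL.

3.7 mcg/mL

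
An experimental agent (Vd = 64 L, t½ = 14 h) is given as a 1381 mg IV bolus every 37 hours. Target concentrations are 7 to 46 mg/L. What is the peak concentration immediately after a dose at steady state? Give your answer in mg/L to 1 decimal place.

τ/t½ = 37/14 ≈ 2.6429, so fraction remaining f = (1/2)^(37/14) ≈ 0.1601.
At steady state, accumulation factor R = 1/(1 − e^(−kτ)) ≈ 1.1906.
Each bolus raises the concentration by D/Vd = 1381/64 ≈ 21.578 mg/L.
Steady-state peak Cmax,ss = C₀·R ≈ 21.578 × 1.1906 ≈ 25.691 mg/L.
Peak 25.7 mg/L vs MTC 46 mg/L: below toxic threshold.

25.7 mg/L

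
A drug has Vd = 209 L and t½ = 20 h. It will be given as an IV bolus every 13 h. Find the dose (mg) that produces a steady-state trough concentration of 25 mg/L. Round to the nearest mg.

τ/t½ = 13/20 ≈ 0.65, so f = (1/2)^(13/20) ≈ 0.637280.
Cmin,ss = (D/Vd)·f/(1−f), so D = Cmin,ss·Vd·(1−f)/f.
D = 25 × 209 × (1−f)/f ≈ 25 × 209 × 0.56917 ≈ 2973.91 mg.

2974 mg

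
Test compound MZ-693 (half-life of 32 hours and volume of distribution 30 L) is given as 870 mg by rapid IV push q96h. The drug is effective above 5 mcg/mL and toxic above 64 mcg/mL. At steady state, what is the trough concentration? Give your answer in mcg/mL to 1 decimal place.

4.1 mcg/mL

The dosing interval is 3 half-lives, so f = 2^(−3) = 0.125.
At steady state, R = 1/(1 − 0.125) = 8/7.
Single-dose peak C₀ = D/Vd = 870/30 = 29 mcg/mL.
Steady-state peak Cmax,ss = C₀·R = 29 × 8/7 ≈ 33.143 mcg/mL.
Steady-state trough Cmin,ss = Cmax,ss·f ≈ 33.143 × 0.125 ≈ 4.143 mcg/mL.
Trough 4.1 mcg/mL vs MEC 5 mcg/mL: subtherapeutic.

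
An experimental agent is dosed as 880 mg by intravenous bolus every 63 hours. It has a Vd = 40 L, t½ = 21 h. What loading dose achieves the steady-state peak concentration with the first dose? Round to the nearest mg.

1006 mg

f = (1/2)^(63/21) ≈ 0.125000; accumulation ratio R = 1/(1−f) ≈ 1.14286.
Loading dose to hit Cmax,ss on first dose: D_load = D_maint·R ≈ 880 × 1.14286 ≈ 1005.72 mg.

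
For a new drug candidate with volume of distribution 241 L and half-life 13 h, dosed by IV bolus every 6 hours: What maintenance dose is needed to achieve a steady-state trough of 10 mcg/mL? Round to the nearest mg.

909 mg

τ/t½ = 6/13 ≈ 0.46154, so f = (1/2)^(6/13) ≈ 0.726211.
Cmin,ss = (D/Vd)·f/(1−f), so D = Cmin,ss·Vd·(1−f)/f.
D = 10 × 241 × (1−f)/f ≈ 10 × 241 × 0.37701 ≈ 908.59 mg.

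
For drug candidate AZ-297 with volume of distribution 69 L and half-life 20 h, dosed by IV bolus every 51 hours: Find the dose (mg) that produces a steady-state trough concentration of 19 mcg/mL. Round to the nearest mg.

τ/t½ = 51/20 ≈ 2.55, so f = (1/2)^(51/20) ≈ 0.170755.
Cmin,ss = (D/Vd)·f/(1−f), so D = Cmin,ss·Vd·(1−f)/f.
D = 19 × 69 × (1−f)/f ≈ 19 × 69 × 4.85634 ≈ 6366.66 mg.

6367 mg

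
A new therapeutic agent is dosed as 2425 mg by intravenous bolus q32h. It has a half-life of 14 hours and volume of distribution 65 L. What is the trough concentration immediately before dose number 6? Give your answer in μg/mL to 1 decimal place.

f = (1/2)^(τ/t½) = (1/2)^(32/14) ≈ 0.2051.
C₀ = D/Vd = 2425/65 ≈ 37.308 μg/mL.
Before the 6th dose, 5 doses have been given. Superposition: Cmin = C₀·(f + f² + … + f^5).
≈ 37.308 × (0.2051 + 0.0421 + 0.0086 + 0.0018 + 0.0004) ≈ 37.308 × 0.2580 ≈ 9.625 μg/mL.

9.6 μg/mL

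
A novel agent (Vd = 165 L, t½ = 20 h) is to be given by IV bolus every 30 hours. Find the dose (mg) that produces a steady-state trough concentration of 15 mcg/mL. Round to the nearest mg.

4525 mg

τ/t½ = 30/20 ≈ 1.5, so f = (1/2)^(30/20) ≈ 0.353553.
Cmin,ss = (D/Vd)·f/(1−f), so D = Cmin,ss·Vd·(1−f)/f.
D = 15 × 165 × (1−f)/f ≈ 15 × 165 × 1.82843 ≈ 4525.36 mg.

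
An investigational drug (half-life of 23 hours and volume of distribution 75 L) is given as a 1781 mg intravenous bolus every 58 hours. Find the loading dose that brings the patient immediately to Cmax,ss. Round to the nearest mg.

f = (1/2)^(58/23) ≈ 0.174133; accumulation ratio R = 1/(1−f) ≈ 1.21085.
Loading dose to hit Cmax,ss on first dose: D_load = D_maint·R ≈ 1781 × 1.21085 ≈ 2156.52 mg.

2157 mg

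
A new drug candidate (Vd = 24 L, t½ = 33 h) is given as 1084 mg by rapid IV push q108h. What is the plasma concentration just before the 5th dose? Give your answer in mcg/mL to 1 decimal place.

f = (1/2)^(τ/t½) = (1/2)^(108/33) ≈ 0.1035.
C₀ = D/Vd = 1084/24 ≈ 45.167 mcg/mL.
Before the 5th dose, 4 doses have been given. Superposition: Cmin = C₀·(f + f² + … + f^4).
≈ 45.167 × (0.1035 + 0.0107 + 0.0011 + 0.0001) ≈ 45.167 × 0.1154 ≈ 5.212 mcg/mL.

5.2 mcg/mL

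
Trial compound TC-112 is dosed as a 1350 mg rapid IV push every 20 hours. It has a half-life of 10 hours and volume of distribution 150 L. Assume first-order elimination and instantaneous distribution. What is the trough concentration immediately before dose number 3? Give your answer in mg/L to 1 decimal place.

f = (1/2)^(τ/t½) = (1/2)^(20/10) ≈ 0.2500.
C₀ = D/Vd = 1350/150 ≈ 9.000 mg/L.
Before the 3rd dose, 2 doses have been given. Superposition: Cmin = C₀·(f + f²).
≈ 9.000 × (0.2500 + 0.0625) ≈ 9.000 × 0.3125 ≈ 2.812 mg/L.

2.8 mg/L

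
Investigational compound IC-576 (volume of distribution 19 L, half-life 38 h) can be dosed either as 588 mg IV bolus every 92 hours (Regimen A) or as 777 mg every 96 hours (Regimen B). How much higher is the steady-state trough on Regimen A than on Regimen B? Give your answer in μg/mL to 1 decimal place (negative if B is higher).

Regimen A: f = (1/2)^(92/38) ≈ 0.1867; Cmin,ss = (588/19)·f/(1−f) ≈ 7.104 μg/mL.
Regimen B: f = (1/2)^(96/38) ≈ 0.1736; Cmin,ss = (777/19)·f/(1−f) ≈ 8.591 μg/mL.
Difference ≈ 7.104 − 8.591 ≈ -1.487 μg/mL.

-1.5 μg/mL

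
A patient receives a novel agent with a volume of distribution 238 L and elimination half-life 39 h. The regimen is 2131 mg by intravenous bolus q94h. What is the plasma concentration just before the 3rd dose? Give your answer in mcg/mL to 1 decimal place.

f = (1/2)^(τ/t½) = (1/2)^(94/39) ≈ 0.1881.
C₀ = D/Vd = 2131/238 ≈ 8.954 mcg/mL.
Before the 3rd dose, 2 doses have been given. Superposition: Cmin = C₀·(f + f²).
≈ 8.954 × (0.1881 + 0.0354) ≈ 8.954 × 0.2235 ≈ 2.001 mcg/mL.

2.0 mcg/mL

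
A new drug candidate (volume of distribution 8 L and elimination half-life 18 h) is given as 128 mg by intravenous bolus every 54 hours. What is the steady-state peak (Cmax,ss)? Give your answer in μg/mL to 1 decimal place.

18.3 μg/mL

The dosing interval is 3 half-lives, so f = 2^(−3) = 0.125.
At steady state, R = 1/(1 − 0.125) = 8/7.
Single-dose peak C₀ = D/Vd = 128/8 = 16 μg/mL.
Steady-state peak Cmax,ss = C₀·R = 16 × 8/7 ≈ 18.286 μg/mL.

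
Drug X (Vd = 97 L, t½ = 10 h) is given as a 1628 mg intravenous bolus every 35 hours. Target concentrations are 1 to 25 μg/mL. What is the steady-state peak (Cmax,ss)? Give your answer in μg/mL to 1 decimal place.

18.4 μg/mL

Over one 35-h interval, 35/10 ≈ 3.5 half-lives elapse, leaving f ≈ 0.0884 of each dose.
Accumulation ratio R = 1/(1 − f) ≈ 1/0.9116 ≈ 1.0970.
Each bolus raises the concentration by D/Vd = 1628/97 ≈ 16.784 μg/mL.
Steady-state peak Cmax,ss = C₀·R ≈ 16.784 × 1.0970 ≈ 18.412 μg/mL.
Peak 18.4 μg/mL vs MTC 25 μg/mL: below toxic threshold.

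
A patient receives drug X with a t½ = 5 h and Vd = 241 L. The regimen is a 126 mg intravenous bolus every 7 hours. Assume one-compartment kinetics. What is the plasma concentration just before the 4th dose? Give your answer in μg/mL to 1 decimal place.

0.3 μg/mL

f = (1/2)^(τ/t½) = (1/2)^(7/5) ≈ 0.3789.
C₀ = D/Vd = 126/241 ≈ 0.523 μg/mL.
Before the 4th dose, 3 doses have been given. Superposition: Cmin = C₀·(f + f² + … + f^3).
≈ 0.523 × (0.3789 + 0.1436 + 0.0544) ≈ 0.523 × 0.5769 ≈ 0.302 μg/mL.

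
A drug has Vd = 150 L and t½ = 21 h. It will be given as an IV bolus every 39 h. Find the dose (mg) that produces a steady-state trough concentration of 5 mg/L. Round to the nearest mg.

τ/t½ = 39/21 ≈ 1.8571, so f = (1/2)^(39/21) ≈ 0.276022.
Cmin,ss = (D/Vd)·f/(1−f), so D = Cmin,ss·Vd·(1−f)/f.
D = 5 × 150 × (1−f)/f ≈ 5 × 150 × 2.62290 ≈ 1967.17 mg.

1967 mg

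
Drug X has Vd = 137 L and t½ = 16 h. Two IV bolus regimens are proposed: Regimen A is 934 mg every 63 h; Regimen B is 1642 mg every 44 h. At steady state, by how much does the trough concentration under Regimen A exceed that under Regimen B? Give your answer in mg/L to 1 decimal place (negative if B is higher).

-1.6 mg/L

Regimen A: f = (1/2)^(63/16) ≈ 0.0653; Cmin,ss = (934/137)·f/(1−f) ≈ 0.476 mg/L.
Regimen B: f = (1/2)^(44/16) ≈ 0.1487; Cmin,ss = (1642/137)·f/(1−f) ≈ 2.094 mg/L.
Difference ≈ 0.476 − 2.094 ≈ -1.618 mg/L.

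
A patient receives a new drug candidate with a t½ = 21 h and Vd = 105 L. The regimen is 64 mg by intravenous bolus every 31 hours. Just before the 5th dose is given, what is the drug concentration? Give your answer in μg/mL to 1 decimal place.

0.3 μg/mL

f = (1/2)^(τ/t½) = (1/2)^(31/21) ≈ 0.3594.
C₀ = D/Vd = 64/105 ≈ 0.610 μg/mL.
Before the 5th dose, 4 doses have been given. Superposition: Cmin = C₀·(f + f² + … + f^4).
≈ 0.610 × (0.3594 + 0.1292 + 0.0464 + 0.0167) ≈ 0.610 × 0.5517 ≈ 0.337 μg/mL.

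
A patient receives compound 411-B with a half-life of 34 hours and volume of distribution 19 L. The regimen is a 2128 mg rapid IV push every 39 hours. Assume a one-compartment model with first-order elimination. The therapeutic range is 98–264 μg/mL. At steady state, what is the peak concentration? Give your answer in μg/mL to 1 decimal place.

k = ln2/t½ = ln2/34 ≈ 0.020387 h⁻¹; fraction remaining f = e^(−kτ) = e^(−0.020387×39) ≈ 0.4515.
At steady state, accumulation factor R = 1/(1 − e^(−kτ)) ≈ 1.8232.
Single-dose peak C₀ = D/Vd = 2128/19 ≈ 112.000 μg/mL.
Cmax,ss = C₀/(1 − f) ≈ 112.000/0.5485 ≈ 204.193 μg/mL.
Peak 204.2 μg/mL vs MTC 264 μg/mL: below toxic threshold.

204.2 μg/mL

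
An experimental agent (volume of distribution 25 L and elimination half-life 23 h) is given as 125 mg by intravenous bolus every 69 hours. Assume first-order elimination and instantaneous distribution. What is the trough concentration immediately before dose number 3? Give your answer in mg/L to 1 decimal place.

0.7 mg/L

f = (1/2)^(τ/t½) = (1/2)^(69/23) ≈ 0.1250.
C₀ = D/Vd = 125/25 ≈ 5.000 mg/L.
Before the 3rd dose, 2 doses have been given. Superposition: Cmin = C₀·(f + f²).
≈ 5.000 × (0.1250 + 0.0156) ≈ 5.000 × 0.1406 ≈ 0.703 mg/L.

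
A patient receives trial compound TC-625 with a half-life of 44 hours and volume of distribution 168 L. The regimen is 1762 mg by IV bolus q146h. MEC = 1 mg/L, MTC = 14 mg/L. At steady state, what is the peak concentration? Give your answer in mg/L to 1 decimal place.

τ/t½ = 146/44 ≈ 3.3182, so fraction remaining f = (1/2)^(146/44) ≈ 0.1003.
At steady state, accumulation factor R = 1/(1 − e^(−kτ)) ≈ 1.1115.
Single-dose peak C₀ = D/Vd = 1762/168 ≈ 10.488 mg/L.
Steady-state peak Cmax,ss = C₀·R ≈ 10.488 × 1.1115 ≈ 11.657 mg/L.
Peak 11.7 mg/L vs MTC 14 mg/L: below toxic threshold.

11.7 mg/L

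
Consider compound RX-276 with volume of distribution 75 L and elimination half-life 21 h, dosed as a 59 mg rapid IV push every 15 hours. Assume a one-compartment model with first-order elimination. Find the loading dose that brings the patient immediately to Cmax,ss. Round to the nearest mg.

f = (1/2)^(15/21) ≈ 0.609507; accumulation ratio R = 1/(1−f) ≈ 2.56087.
Loading dose to hit Cmax,ss on first dose: D_load = D_maint·R ≈ 59 × 2.56087 ≈ 151.09 mg.

151 mg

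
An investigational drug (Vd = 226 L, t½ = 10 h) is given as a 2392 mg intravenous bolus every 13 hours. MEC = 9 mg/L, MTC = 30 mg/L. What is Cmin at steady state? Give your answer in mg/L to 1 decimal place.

τ/t½ = 13/10 ≈ 1.3, so fraction remaining f = (1/2)^(13/10) ≈ 0.4061.
Each bolus raises the concentration by D/Vd = 2392/226 ≈ 10.584 mg/L.
Steady-state trough Cmin,ss = C₀·f/(1−f) ≈ 10.584 × 0.4061/0.5939 ≈ 7.237 mg/L.
Trough 7.2 mg/L vs MEC 9 mg/L: subtherapeutic.

7.2 mg/L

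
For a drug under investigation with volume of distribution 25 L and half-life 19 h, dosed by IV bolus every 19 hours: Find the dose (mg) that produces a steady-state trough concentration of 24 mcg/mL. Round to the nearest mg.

τ/t½ = 19/19 ≈ 1, so f = (1/2)^(19/19) ≈ 0.500000.
Cmin,ss = (D/Vd)·f/(1−f), so D = Cmin,ss·Vd·(1−f)/f.
D = 24 × 25 × (1−f)/f ≈ 24 × 25 × 1.00000 ≈ 600.00 mg.

600 mg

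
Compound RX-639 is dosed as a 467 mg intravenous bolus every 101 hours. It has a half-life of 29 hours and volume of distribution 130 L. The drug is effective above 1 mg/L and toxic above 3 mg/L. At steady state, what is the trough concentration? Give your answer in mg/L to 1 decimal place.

0.4 mg/L

Over one 101-h interval, 101/29 ≈ 3.4828 half-lives elapse, leaving f ≈ 0.0895 of each dose.
Each bolus raises the concentration by D/Vd = 467/130 ≈ 3.592 mg/L.
Steady-state trough Cmin,ss = C₀·f/(1−f) ≈ 3.592 × 0.0895/0.9105 ≈ 0.353 mg/L.
Trough 0.4 mg/L vs MEC 1 mg/L: subtherapeutic.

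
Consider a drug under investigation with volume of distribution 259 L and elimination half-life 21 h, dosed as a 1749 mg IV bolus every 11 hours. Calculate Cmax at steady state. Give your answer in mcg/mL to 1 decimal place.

k = ln2/t½ = ln2/21 ≈ 0.033007 h⁻¹; fraction remaining f = e^(−kτ) = e^(−0.033007×11) ≈ 0.6955.
Accumulation ratio R = 1/(1 − f) ≈ 1/0.3045 ≈ 3.2841.
Single-dose peak C₀ = D/Vd = 1749/259 ≈ 6.753 mcg/mL.
Steady-state peak Cmax,ss = C₀·R ≈ 6.753 × 3.2841 ≈ 22.178 mcg/mL.

22.2 mcg/mL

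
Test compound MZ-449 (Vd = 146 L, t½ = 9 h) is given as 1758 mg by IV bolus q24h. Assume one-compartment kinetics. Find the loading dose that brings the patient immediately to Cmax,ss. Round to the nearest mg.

2087 mg

f = (1/2)^(24/9) ≈ 0.157490; accumulation ratio R = 1/(1−f) ≈ 1.18693.
Loading dose to hit Cmax,ss on first dose: D_load = D_maint·R ≈ 1758 × 1.18693 ≈ 2086.62 mg.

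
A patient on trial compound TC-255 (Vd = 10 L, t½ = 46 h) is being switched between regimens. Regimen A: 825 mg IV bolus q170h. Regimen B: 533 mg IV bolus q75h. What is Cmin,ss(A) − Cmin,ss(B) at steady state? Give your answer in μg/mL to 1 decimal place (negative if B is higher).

-18.5 μg/mL

Regimen A: f = (1/2)^(170/46) ≈ 0.0772; Cmin,ss = (825/10)·f/(1−f) ≈ 6.902 μg/mL.
Regimen B: f = (1/2)^(75/46) ≈ 0.3230; Cmin,ss = (533/10)·f/(1−f) ≈ 25.430 μg/mL.
Difference ≈ 6.902 − 25.430 ≈ -18.528 μg/mL.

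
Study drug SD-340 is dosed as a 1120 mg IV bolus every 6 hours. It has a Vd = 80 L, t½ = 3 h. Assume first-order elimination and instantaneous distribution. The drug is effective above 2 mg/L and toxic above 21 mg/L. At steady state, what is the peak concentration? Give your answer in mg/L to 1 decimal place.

τ = 6 h = 2 half-lives, so f = (1/2)^2 = 0.25.
At steady state, R = 1/(1 − 0.25) = 4/3.
Single-dose peak C₀ = D/Vd = 1120/80 = 14 mg/L.
Steady-state peak Cmax,ss = C₀·R = 14 × 4/3 ≈ 18.667 mg/L.
Peak 18.7 mg/L vs MTC 21 mg/L: below toxic threshold.

18.7 mg/L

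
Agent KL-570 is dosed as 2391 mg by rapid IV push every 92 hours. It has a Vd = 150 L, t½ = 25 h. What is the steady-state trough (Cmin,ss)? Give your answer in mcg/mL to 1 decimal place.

1.3 mcg/mL

Over one 92-h interval, 92/25 ≈ 3.68 half-lives elapse, leaving f ≈ 0.0780 of each dose.
Accumulation ratio R = 1/(1 − f) ≈ 1/0.9220 ≈ 1.0846.
Single-dose peak C₀ = D/Vd = 2391/150 ≈ 15.940 mcg/mL.
Cmax,ss = C₀/(1 − f) ≈ 15.940/0.9220 ≈ 17.289 mcg/mL.
One interval later, Cmin,ss = Cmax,ss·e^(−kτ) ≈ 17.289 × 0.0780 ≈ 1.349 mcg/mL.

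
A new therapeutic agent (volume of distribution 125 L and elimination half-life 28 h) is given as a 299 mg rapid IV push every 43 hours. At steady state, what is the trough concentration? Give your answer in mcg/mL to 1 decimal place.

k = ln2/t½ = ln2/28 ≈ 0.024755 h⁻¹; fraction remaining f = e^(−kτ) = e^(−0.024755×43) ≈ 0.3449.
At steady state, accumulation factor R = 1/(1 − e^(−kτ)) ≈ 1.5265.
Each bolus raises the concentration by D/Vd = 299/125 ≈ 2.392 mcg/mL.
Steady-state peak Cmax,ss = C₀·R ≈ 2.392 × 1.5265 ≈ 3.651 mcg/mL.
One interval later, Cmin,ss = Cmax,ss·e^(−kτ) ≈ 3.651 × 0.3449 ≈ 1.259 mcg/mL.

1.3 mcg/mL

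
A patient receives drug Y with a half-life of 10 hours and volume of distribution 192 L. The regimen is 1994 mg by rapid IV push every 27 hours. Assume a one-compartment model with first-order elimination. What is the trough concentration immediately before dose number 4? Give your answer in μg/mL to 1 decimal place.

f = (1/2)^(τ/t½) = (1/2)^(27/10) ≈ 0.1539.
C₀ = D/Vd = 1994/192 ≈ 10.385 μg/mL.
Before the 4th dose, 3 doses have been given. Superposition: Cmin = C₀·(f + f² + … + f^3).
≈ 10.385 × (0.1539 + 0.0237 + 0.0036) ≈ 10.385 × 0.1812 ≈ 1.882 μg/mL.

1.9 μg/mL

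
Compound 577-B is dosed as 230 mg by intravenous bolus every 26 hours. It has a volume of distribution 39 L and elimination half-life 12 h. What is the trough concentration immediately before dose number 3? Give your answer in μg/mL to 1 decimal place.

1.6 μg/mL

f = (1/2)^(τ/t½) = (1/2)^(26/12) ≈ 0.2227.
C₀ = D/Vd = 230/39 ≈ 5.897 μg/mL.
Before the 3rd dose, 2 doses have been given. Superposition: Cmin = C₀·(f + f²).
≈ 5.897 × (0.2227 + 0.0496) ≈ 5.897 × 0.2723 ≈ 1.606 μg/mL.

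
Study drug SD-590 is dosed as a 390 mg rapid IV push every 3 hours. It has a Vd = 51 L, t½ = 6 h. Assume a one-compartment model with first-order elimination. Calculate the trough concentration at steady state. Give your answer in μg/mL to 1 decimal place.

k = ln2/t½ = ln2/6 ≈ 0.115525 h⁻¹; fraction remaining f = e^(−kτ) = e^(−0.115525×3) ≈ 0.7071.
Accumulation ratio R = 1/(1 − f) ≈ 1/0.2929 ≈ 3.4141.
Each bolus raises the concentration by D/Vd = 390/51 ≈ 7.647 μg/mL.
Steady-state peak Cmax,ss = C₀·R ≈ 7.647 × 3.4141 ≈ 26.108 μg/mL.
Steady-state trough Cmin,ss = Cmax,ss·f ≈ 26.108 × 0.7071 ≈ 18.461 μg/mL.

18.5 μg/mL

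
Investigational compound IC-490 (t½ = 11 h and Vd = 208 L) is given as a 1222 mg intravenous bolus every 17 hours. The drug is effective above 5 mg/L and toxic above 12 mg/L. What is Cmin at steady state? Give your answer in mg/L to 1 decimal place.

τ/t½ = 17/11 ≈ 1.5455, so fraction remaining f = (1/2)^(17/11) ≈ 0.3426.
At steady state, accumulation factor R = 1/(1 − e^(−kτ)) ≈ 1.5211.
Each bolus raises the concentration by D/Vd = 1222/208 ≈ 5.875 mg/L.
Steady-state peak Cmax,ss = C₀·R ≈ 5.875 × 1.5211 ≈ 8.936 mg/L.
One interval later, Cmin,ss = Cmax,ss·e^(−kτ) ≈ 8.936 × 0.3426 ≈ 3.061 mg/L.
Trough 3.1 mg/L vs MEC 5 mg/L: subtherapeutic.

3.1 mg/L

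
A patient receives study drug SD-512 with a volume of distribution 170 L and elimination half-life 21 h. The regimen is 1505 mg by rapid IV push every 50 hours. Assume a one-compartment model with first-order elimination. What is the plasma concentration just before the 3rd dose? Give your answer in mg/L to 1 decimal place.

f = (1/2)^(τ/t½) = (1/2)^(50/21) ≈ 0.1920.
C₀ = D/Vd = 1505/170 ≈ 8.853 mg/L.
Before the 3rd dose, 2 doses have been given. Superposition: Cmin = C₀·(f + f²).
≈ 8.853 × (0.1920 + 0.0369) ≈ 8.853 × 0.2289 ≈ 2.026 mg/L.

2.0 mg/L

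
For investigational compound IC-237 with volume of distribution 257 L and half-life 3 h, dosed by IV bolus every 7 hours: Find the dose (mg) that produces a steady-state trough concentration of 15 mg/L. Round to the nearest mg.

τ/t½ = 7/3 ≈ 2.3333, so f = (1/2)^(7/3) ≈ 0.198425.
Cmin,ss = (D/Vd)·f/(1−f), so D = Cmin,ss·Vd·(1−f)/f.
D = 15 × 257 × (1−f)/f ≈ 15 × 257 × 4.03969 ≈ 15573.00 mg.

15573 mg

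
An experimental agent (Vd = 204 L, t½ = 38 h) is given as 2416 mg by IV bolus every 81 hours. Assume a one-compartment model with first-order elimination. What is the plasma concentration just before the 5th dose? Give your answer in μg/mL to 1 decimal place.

f = (1/2)^(τ/t½) = (1/2)^(81/38) ≈ 0.2282.
C₀ = D/Vd = 2416/204 ≈ 11.843 μg/mL.
Before the 5th dose, 4 doses have been given. Superposition: Cmin = C₀·(f + f² + … + f^4).
≈ 11.843 × (0.2282 + 0.0521 + 0.0119 + 0.0027) ≈ 11.843 × 0.2949 ≈ 3.493 μg/mL.

3.5 μg/mL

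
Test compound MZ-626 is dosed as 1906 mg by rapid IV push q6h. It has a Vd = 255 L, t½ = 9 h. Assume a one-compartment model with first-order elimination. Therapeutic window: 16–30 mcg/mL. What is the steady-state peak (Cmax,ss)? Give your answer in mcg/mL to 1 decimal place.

τ/t½ = 6/9 ≈ 0.66667, so fraction remaining f = (1/2)^(6/9) ≈ 0.6300.
At steady state, accumulation factor R = 1/(1 − e^(−kτ)) ≈ 2.7027.
Each bolus raises the concentration by D/Vd = 1906/255 ≈ 7.475 mcg/mL.
Steady-state peak Cmax,ss = C₀·R ≈ 7.475 × 2.7027 ≈ 20.203 mcg/mL.
Peak 20.2 mcg/mL vs MTC 30 mcg/mL: below toxic threshold.

20.2 mcg/mL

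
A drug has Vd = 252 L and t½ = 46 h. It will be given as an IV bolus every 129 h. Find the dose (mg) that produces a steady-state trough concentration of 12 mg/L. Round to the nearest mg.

18100 mg

τ/t½ = 129/46 ≈ 2.8043, so f = (1/2)^(129/46) ≈ 0.143155.
Cmin,ss = (D/Vd)·f/(1−f), so D = Cmin,ss·Vd·(1−f)/f.
D = 12 × 252 × (1−f)/f ≈ 12 × 252 × 5.98544 ≈ 18099.97 mg.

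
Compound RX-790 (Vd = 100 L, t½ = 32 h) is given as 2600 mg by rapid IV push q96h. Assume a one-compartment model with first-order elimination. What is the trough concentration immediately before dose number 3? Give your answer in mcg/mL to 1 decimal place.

f = (1/2)^(τ/t½) = (1/2)^(96/32) ≈ 0.1250.
C₀ = D/Vd = 2600/100 ≈ 26.000 mcg/mL.
Before the 3rd dose, 2 doses have been given. Superposition: Cmin = C₀·(f + f²).
≈ 26.000 × (0.1250 + 0.0156) ≈ 26.000 × 0.1406 ≈ 3.656 mcg/mL.

3.7 mcg/mL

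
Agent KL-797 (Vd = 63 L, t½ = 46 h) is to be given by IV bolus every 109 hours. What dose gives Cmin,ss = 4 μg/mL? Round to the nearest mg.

τ/t½ = 109/46 ≈ 2.3696, so f = (1/2)^(109/46) ≈ 0.193504.
Cmin,ss = (D/Vd)·f/(1−f), so D = Cmin,ss·Vd·(1−f)/f.
D = 4 × 63 × (1−f)/f ≈ 4 × 63 × 4.16785 ≈ 1050.30 mg.

1050 mg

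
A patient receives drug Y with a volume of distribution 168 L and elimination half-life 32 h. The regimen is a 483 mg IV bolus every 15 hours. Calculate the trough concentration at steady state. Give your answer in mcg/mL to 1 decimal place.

k = ln2/t½ = ln2/32 ≈ 0.021661 h⁻¹; fraction remaining f = e^(−kτ) = e^(−0.021661×15) ≈ 0.7226.
At steady state, accumulation factor R = 1/(1 − e^(−kτ)) ≈ 3.6049.
Each bolus raises the concentration by D/Vd = 483/168 ≈ 2.875 mcg/mL.
Cmax,ss = C₀/(1 − f) ≈ 2.875/0.2774 ≈ 10.364 mcg/mL.
One interval later, Cmin,ss = Cmax,ss·e^(−kτ) ≈ 10.364 × 0.7226 ≈ 7.489 mcg/mL.

7.5 mcg/mL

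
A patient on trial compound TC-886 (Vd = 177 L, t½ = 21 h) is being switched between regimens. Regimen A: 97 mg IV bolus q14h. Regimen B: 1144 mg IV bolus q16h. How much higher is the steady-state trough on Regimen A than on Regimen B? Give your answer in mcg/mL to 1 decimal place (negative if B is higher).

-8.4 mcg/mL

Regimen A: f = (1/2)^(14/21) ≈ 0.6300; Cmin,ss = (97/177)·f/(1−f) ≈ 0.933 mcg/mL.
Regimen B: f = (1/2)^(16/21) ≈ 0.5897; Cmin,ss = (1144/177)·f/(1−f) ≈ 9.289 mcg/mL.
Difference ≈ 0.933 − 9.289 ≈ -8.356 mcg/mL.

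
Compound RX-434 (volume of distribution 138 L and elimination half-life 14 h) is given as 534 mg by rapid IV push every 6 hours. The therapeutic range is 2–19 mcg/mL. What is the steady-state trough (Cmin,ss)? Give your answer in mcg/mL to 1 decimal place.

11.2 mcg/mL

τ/t½ = 6/14 ≈ 0.42857, so fraction remaining f = (1/2)^(6/14) ≈ 0.7430.
At steady state, accumulation factor R = 1/(1 − e^(−kτ)) ≈ 3.8911.
Single-dose peak C₀ = D/Vd = 534/138 ≈ 3.870 mcg/mL.
Cmax,ss = C₀/(1 − f) ≈ 3.870/0.2570 ≈ 15.058 mcg/mL.
Steady-state trough Cmin,ss = Cmax,ss·f ≈ 15.058 × 0.7430 ≈ 11.188 mcg/mL.
Trough 11.2 mcg/mL vs MEC 2 mcg/mL: adequate.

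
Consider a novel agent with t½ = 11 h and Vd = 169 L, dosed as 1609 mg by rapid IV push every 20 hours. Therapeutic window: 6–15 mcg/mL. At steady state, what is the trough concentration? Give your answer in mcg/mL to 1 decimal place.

3.8 mcg/mL

k = ln2/t½ = ln2/11 ≈ 0.063013 h⁻¹; fraction remaining f = e^(−kτ) = e^(−0.063013×20) ≈ 0.2836.
Each bolus raises the concentration by D/Vd = 1609/169 ≈ 9.521 mcg/mL.
Steady-state trough Cmin,ss = C₀·f/(1−f) ≈ 9.521 × 0.2836/0.7164 ≈ 3.769 mcg/mL.
Trough 3.8 mcg/mL vs MEC 6 mcg/mL: subtherapeutic.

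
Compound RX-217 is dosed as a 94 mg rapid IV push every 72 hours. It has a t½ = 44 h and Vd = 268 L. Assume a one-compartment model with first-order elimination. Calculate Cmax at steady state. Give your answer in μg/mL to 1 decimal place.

τ/t½ = 72/44 ≈ 1.6364, so fraction remaining f = (1/2)^(72/44) ≈ 0.3217.
At steady state, accumulation factor R = 1/(1 − e^(−kτ)) ≈ 1.4743.
Single-dose peak C₀ = D/Vd = 94/268 ≈ 0.351 μg/mL.
Cmax,ss = C₀/(1 − f) ≈ 0.351/0.6783 ≈ 0.517 μg/mL.

0.5 μg/mL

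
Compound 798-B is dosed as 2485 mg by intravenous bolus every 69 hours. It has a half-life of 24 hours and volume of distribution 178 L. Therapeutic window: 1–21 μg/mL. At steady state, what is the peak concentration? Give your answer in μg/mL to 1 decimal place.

Over one 69-h interval, 69/24 ≈ 2.875 half-lives elapse, leaving f ≈ 0.1363 of each dose.
Accumulation ratio R = 1/(1 − f) ≈ 1/0.8637 ≈ 1.1578.
Each bolus raises the concentration by D/Vd = 2485/178 ≈ 13.961 μg/mL.
Cmax,ss = C₀/(1 − f) ≈ 13.961/0.8637 ≈ 16.164 μg/mL.
Peak 16.2 μg/mL vs MTC 21 μg/mL: below toxic threshold.

16.2 μg/mL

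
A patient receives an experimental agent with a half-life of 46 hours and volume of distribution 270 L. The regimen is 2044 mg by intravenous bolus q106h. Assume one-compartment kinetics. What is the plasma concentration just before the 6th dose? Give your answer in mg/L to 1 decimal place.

f = (1/2)^(τ/t½) = (1/2)^(106/46) ≈ 0.2025.
C₀ = D/Vd = 2044/270 ≈ 7.570 mg/L.
Before the 6th dose, 5 doses have been given. Superposition: Cmin = C₀·(f + f² + … + f^5).
≈ 7.570 × (0.2025 + 0.0410 + 0.0083 + 0.0017 + 0.0003) ≈ 7.570 × 0.2538 ≈ 1.921 mg/L.

1.9 mg/L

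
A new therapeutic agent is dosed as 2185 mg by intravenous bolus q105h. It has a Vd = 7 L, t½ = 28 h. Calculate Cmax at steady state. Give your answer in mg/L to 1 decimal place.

k = ln2/t½ = ln2/28 ≈ 0.024755 h⁻¹; fraction remaining f = e^(−kτ) = e^(−0.024755×105) ≈ 0.0743.
At steady state, accumulation factor R = 1/(1 − e^(−kτ)) ≈ 1.0803.
Single-dose peak C₀ = D/Vd = 2185/7 ≈ 312.143 mg/L.
Steady-state peak Cmax,ss = C₀·R ≈ 312.143 × 1.0803 ≈ 337.208 mg/L.

337.2 mg/L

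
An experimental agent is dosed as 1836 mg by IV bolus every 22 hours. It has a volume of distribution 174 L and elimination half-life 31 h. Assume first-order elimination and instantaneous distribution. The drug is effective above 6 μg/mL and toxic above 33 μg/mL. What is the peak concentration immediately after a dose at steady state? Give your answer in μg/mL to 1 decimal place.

Over one 22-h interval, 22/31 ≈ 0.70968 half-lives elapse, leaving f ≈ 0.6115 of each dose.
Accumulation ratio R = 1/(1 − f) ≈ 1/0.3885 ≈ 2.5740.
Single-dose peak C₀ = D/Vd = 1836/174 ≈ 10.552 μg/mL.
Steady-state peak Cmax,ss = C₀·R ≈ 10.552 × 2.5740 ≈ 27.161 μg/mL.
Peak 27.2 μg/mL vs MTC 33 μg/mL: below toxic threshold.

27.2 μg/mL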